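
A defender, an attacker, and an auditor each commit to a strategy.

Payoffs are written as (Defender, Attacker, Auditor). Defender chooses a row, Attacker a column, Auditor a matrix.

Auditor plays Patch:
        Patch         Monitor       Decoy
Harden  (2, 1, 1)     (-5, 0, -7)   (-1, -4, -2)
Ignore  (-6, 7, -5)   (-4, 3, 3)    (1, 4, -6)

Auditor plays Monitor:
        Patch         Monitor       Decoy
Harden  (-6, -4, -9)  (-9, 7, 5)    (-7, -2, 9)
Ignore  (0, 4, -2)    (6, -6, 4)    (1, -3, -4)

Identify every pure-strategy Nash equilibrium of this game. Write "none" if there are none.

Defender against (Patch, Patch): payoffs 2, -6 → best response Harden.
Defender against (Patch, Monitor): payoffs -6, 0 → best response Ignore.
Defender against (Monitor, Patch): payoffs -5, -4 → best response Ignore.
Defender against (Monitor, Monitor): payoffs -9, 6 → best response Ignore.
Defender against (Decoy, Patch): payoffs -1, 1 → best response Ignore.
Defender against (Decoy, Monitor): payoffs -7, 1 → best response Ignore.
Attacker against (Harden, Patch): payoffs 1, 0, -4 → best response Patch.
Attacker against (Harden, Monitor): payoffs -4, 7, -2 → best response Monitor.
Attacker against (Ignore, Patch): payoffs 7, 3, 4 → best response Patch.
Attacker against (Ignore, Monitor): payoffs 4, -6, -3 → best response Patch.
Auditor against (Harden, Patch): payoffs 1, -9 → best response Patch.
Auditor against (Harden, Monitor): payoffs -7, 5 → best response Monitor.
Auditor against (Harden, Decoy): payoffs -2, 9 → best response Monitor.
Auditor against (Ignore, Patch): payoffs -5, -2 → best response Monitor.
Auditor against (Ignore, Monitor): payoffs 3, 4 → best response Monitor.
Auditor against (Ignore, Decoy): payoffs -6, -4 → best response Monitor.
Mutual best responses: (Harden, Patch, Patch); (Ignore, Patch, Monitor).

(Harden, Patch, Patch); (Ignore, Patch, Monitor)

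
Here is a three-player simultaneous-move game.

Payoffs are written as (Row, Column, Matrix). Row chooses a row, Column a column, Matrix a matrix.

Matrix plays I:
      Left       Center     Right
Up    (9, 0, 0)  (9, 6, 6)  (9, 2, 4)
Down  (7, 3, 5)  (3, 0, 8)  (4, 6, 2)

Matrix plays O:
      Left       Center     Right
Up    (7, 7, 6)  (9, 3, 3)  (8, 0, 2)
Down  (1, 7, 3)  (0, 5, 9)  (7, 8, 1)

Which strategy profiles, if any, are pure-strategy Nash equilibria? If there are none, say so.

(Up, Left, O), (Up, Center, I)

(Up, Left, I): Column can switch to Center (0 → 6). Not NE.
(Up, Left, O): Row gets 7, best alternative 1; Column gets 7, best alternative 3; Matrix gets 6, best alternative 0. No profitable deviation — NE.
(Up, Center, I): Row gets 9, best alternative 3; Column gets 6, best alternative 2; Matrix gets 6, best alternative 3. No profitable deviation — NE.
(Up, Center, O): Column can switch to Left (3 → 7). Not NE.
(Up, Right, I): Column can switch to Center (2 → 6). Not NE.
(Up, Right, O): Column can switch to Left (0 → 7). Not NE.
(Down, Left, I): Row can switch to Up (7 → 9). Not NE.
(Down, Left, O): Row can switch to Up (1 → 7). Not NE.
(Down, Center, I): Row can switch to Up (3 → 9). Not NE.
(Down, Center, O): Row can switch to Up (0 → 9). Not NE.
(The remaining 2 profiles each have a profitable deviation by the same check.)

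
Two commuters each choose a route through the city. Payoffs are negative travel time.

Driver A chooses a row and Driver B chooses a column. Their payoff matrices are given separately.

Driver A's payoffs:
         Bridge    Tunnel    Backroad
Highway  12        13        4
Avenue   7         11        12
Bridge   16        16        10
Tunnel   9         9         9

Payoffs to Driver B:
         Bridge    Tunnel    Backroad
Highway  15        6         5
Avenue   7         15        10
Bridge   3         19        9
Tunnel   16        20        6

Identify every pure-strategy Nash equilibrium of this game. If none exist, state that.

The unique pure-strategy Nash equilibrium is (Bridge, Tunnel).

Driver A against Bridge: payoffs 12, 7, 16, 9 → best response Bridge.
Driver A against Tunnel: payoffs 13, 11, 16, 9 → best response Bridge.
Driver A against Backroad: payoffs 4, 12, 10, 9 → best response Avenue.
Driver B against Highway: payoffs 15, 6, 5 → best response Bridge.
Driver B against Avenue: payoffs 7, 15, 10 → best response Tunnel.
Driver B against Bridge: payoffs 3, 19, 9 → best response Tunnel.
Driver B against Tunnel: payoffs 16, 20, 6 → best response Tunnel.
Mutual best responses: (Bridge, Tunnel).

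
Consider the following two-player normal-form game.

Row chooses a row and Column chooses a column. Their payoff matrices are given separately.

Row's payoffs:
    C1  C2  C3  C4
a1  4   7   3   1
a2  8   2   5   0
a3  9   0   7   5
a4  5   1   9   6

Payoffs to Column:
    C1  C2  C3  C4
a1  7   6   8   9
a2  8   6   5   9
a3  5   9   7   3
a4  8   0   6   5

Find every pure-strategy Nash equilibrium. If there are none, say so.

Mark each player's best response to every combination of opponents' strategies; a profile where every player is best-responding is a pure Nash equilibrium.
Row against C1: payoffs 4, 8, 9, 5 → best response a3.
Row against C2: payoffs 7, 2, 0, 1 → best response a1.
Row against C3: payoffs 3, 5, 7, 9 → best response a4.
Row against C4: payoffs 1, 0, 5, 6 → best response a4.
Column against a1: payoffs 7, 6, 8, 9 → best response C4.
Column against a2: payoffs 8, 6, 5, 9 → best response C4.
Column against a3: payoffs 5, 9, 7, 3 → best response C2.
Column against a4: payoffs 8, 0, 6, 5 → best response C1.
No profile is a mutual best response for all players.

There is no pure-strategy Nash equilibrium.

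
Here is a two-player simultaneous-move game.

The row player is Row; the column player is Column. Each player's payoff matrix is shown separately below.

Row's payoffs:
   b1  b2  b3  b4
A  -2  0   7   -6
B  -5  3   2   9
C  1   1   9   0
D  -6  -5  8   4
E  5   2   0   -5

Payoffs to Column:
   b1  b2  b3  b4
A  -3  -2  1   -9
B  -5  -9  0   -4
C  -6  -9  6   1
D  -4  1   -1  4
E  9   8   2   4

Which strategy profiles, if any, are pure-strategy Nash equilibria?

(C, b3), (E, b1)

Row against b1: payoffs -2, -5, 1, -6, 5 → best response E.
Row against b2: payoffs 0, 3, 1, -5, 2 → best response B.
Row against b3: payoffs 7, 2, 9, 8, 0 → best response C.
Row against b4: payoffs -6, 9, 0, 4, -5 → best response B.
Column against A: payoffs -3, -2, 1, -9 → best response b3.
Column against B: payoffs -5, -9, 0, -4 → best response b3.
Column against C: payoffs -6, -9, 6, 1 → best response b3.
Column against D: payoffs -4, 1, -1, 4 → best response b4.
Column against E: payoffs 9, 8, 2, 4 → best response b1.
Mutual best responses: (C, b3); (E, b1).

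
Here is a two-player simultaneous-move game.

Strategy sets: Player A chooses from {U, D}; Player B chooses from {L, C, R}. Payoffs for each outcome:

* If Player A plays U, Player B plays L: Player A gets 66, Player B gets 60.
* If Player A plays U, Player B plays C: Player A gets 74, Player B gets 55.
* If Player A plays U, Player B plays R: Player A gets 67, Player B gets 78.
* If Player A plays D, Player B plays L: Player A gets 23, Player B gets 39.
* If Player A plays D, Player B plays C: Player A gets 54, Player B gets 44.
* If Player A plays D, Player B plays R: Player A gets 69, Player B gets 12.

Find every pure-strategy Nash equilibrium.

Player A against L: payoffs 66, 23 → best response U.
Player A against C: payoffs 74, 54 → best response U.
Player A against R: payoffs 67, 69 → best response D.
Player B against U: payoffs 60, 55, 78 → best response R.
Player B against D: payoffs 39, 44, 12 → best response C.
No profile is a mutual best response for all players.

This game has no pure Nash equilibrium.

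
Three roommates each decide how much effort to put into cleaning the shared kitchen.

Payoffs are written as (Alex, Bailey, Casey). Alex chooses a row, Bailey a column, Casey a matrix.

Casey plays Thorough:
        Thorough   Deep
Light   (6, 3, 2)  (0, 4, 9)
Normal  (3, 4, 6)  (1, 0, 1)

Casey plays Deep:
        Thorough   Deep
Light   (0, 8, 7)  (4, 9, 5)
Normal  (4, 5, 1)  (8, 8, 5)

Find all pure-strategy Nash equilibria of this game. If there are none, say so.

The unique pure-strategy Nash equilibrium is (Normal, Deep, Deep).

Alex against (Thorough, Thorough): payoffs 6, 3 → best response Light.
Alex against (Thorough, Deep): payoffs 0, 4 → best response Normal.
Alex against (Deep, Thorough): payoffs 0, 1 → best response Normal.
Alex against (Deep, Deep): payoffs 4, 8 → best response Normal.
Bailey against (Light, Thorough): payoffs 3, 4 → best response Deep.
Bailey against (Light, Deep): payoffs 8, 9 → best response Deep.
Bailey against (Normal, Thorough): payoffs 4, 0 → best response Thorough.
Bailey against (Normal, Deep): payoffs 5, 8 → best response Deep.
Casey against (Light, Thorough): payoffs 2, 7 → best response Deep.
Casey against (Light, Deep): payoffs 9, 5 → best response Thorough.
Casey against (Normal, Thorough): payoffs 6, 1 → best response Thorough.
Casey against (Normal, Deep): payoffs 1, 5 → best response Deep.
Mutual best responses: (Normal, Deep, Deep).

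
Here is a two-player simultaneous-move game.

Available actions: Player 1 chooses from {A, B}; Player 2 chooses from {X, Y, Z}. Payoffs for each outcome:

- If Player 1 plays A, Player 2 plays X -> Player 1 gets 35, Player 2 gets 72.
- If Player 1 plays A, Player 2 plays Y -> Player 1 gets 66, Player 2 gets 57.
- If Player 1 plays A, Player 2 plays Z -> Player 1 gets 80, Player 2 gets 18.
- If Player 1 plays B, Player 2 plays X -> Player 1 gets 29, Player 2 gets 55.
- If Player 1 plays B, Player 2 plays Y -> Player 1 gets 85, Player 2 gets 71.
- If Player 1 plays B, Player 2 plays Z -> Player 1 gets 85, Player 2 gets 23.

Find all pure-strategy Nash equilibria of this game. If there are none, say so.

(A, X) and (B, Y)

(A, X): Player 1 gets 35, best alternative 29; Player 2 gets 72, best alternative 57. No profitable deviation — NE.
(A, Y): Player 1 can switch to B (66 → 85). Not NE.
(A, Z): Player 1 can switch to B (80 → 85). Not NE.
(B, X): Player 1 can switch to A (29 → 35). Not NE.
(B, Y): Player 1 gets 85, best alternative 66; Player 2 gets 71, best alternative 55. No profitable deviation — NE.
(B, Z): Player 2 can switch to X (23 → 55). Not NE.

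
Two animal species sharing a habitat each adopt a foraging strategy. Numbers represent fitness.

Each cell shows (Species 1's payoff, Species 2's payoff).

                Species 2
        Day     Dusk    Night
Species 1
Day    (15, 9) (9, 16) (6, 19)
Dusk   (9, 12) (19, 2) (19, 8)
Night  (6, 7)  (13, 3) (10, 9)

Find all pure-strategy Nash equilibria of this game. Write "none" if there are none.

No pure-strategy Nash equilibrium.

(Day, Day): Species 2 can switch to Dusk (9 → 16). Not NE.
(Day, Dusk): Species 1 can switch to Dusk (9 → 19). Not NE.
(Day, Night): Species 1 can switch to Dusk (6 → 19). Not NE.
(Dusk, Day): Species 1 can switch to Day (9 → 15). Not NE.
(Dusk, Dusk): Species 2 can switch to Day (2 → 12). Not NE.
(Dusk, Night): Species 2 can switch to Day (8 → 12). Not NE.
(The remaining 3 profiles each have a profitable deviation by the same check.)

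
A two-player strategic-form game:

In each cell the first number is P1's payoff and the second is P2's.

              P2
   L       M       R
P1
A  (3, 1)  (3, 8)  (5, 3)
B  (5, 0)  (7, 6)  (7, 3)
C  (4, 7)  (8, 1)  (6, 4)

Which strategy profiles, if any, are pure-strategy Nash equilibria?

P1 against L: payoffs 3, 5, 4 → best response B.
P1 against M: payoffs 3, 7, 8 → best response C.
P1 against R: payoffs 5, 7, 6 → best response B.
P2 against A: payoffs 1, 8, 3 → best response M.
P2 against B: payoffs 0, 6, 3 → best response M.
P2 against C: payoffs 7, 1, 4 → best response L.
No profile is a mutual best response for all players.

There is no pure-strategy Nash equilibrium.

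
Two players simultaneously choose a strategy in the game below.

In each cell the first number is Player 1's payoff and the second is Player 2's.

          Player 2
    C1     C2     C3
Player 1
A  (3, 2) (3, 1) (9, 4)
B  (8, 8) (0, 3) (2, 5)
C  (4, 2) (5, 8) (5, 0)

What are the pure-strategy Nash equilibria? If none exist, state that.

(A, C3); (B, C1); (C, C2)

For each player, find the best response to each opponent profile; mutual best responses are the pure NE.
Player 1 against C1: payoffs 3, 8, 4 → best response B.
Player 1 against C2: payoffs 3, 0, 5 → best response C.
Player 1 against C3: payoffs 9, 2, 5 → best response A.
Player 2 against A: payoffs 2, 1, 4 → best response C3.
Player 2 against B: payoffs 8, 3, 5 → best response C1.
Player 2 against C: payoffs 2, 8, 0 → best response C2.
Mutual best responses: (A, C3); (B, C1); (C, C2).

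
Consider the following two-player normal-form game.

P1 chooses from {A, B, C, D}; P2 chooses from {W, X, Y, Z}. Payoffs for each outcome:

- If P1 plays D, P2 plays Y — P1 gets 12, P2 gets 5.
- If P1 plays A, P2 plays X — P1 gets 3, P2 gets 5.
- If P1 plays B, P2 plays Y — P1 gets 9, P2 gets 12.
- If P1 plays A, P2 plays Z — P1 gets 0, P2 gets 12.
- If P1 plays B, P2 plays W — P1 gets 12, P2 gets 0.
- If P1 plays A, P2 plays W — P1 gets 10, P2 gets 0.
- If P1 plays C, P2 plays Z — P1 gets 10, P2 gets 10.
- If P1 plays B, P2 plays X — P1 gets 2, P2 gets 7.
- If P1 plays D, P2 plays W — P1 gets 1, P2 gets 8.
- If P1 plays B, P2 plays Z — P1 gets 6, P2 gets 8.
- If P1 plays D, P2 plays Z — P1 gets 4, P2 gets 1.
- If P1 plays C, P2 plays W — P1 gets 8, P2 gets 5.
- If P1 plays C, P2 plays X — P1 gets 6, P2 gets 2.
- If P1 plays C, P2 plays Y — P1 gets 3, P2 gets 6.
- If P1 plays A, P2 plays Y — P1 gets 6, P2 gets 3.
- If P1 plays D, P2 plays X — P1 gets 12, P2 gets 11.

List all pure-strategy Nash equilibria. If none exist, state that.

The pure Nash equilibria are (C, Z) and (D, X).

For each player, find the best response to each opponent profile; mutual best responses are the pure NE.
P1 against W: payoffs 10, 12, 8, 1 → best response B.
P1 against X: payoffs 3, 2, 6, 12 → best response D.
P1 against Y: payoffs 6, 9, 3, 12 → best response D.
P1 against Z: payoffs 0, 6, 10, 4 → best response C.
P2 against A: payoffs 0, 5, 3, 12 → best response Z.
P2 against B: payoffs 0, 7, 12, 8 → best response Y.
P2 against C: payoffs 5, 2, 6, 10 → best response Z.
P2 against D: payoffs 8, 11, 5, 1 → best response X.
Mutual best responses: (C, Z); (D, X).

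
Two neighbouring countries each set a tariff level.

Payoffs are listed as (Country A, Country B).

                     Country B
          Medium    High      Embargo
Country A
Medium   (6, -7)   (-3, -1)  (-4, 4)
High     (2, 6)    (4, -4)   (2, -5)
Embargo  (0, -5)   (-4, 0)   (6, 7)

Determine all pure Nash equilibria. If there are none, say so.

Pure NE: (Embargo, Embargo)

Country A against Medium: payoffs 6, 2, 0 → best response Medium.
Country A against High: payoffs -3, 4, -4 → best response High.
Country A against Embargo: payoffs -4, 2, 6 → best response Embargo.
Country B against Medium: payoffs -7, -1, 4 → best response Embargo.
Country B against High: payoffs 6, -4, -5 → best response Medium.
Country B against Embargo: payoffs -5, 0, 7 → best response Embargo.
Mutual best responses: (Embargo, Embargo).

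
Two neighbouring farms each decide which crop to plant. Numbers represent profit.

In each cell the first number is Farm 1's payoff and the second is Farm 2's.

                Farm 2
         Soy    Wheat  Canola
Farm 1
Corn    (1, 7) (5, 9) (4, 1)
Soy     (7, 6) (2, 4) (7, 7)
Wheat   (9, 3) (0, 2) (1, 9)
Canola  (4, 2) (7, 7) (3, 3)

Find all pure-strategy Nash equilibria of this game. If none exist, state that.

Pure-strategy Nash equilibria: (Soy, Canola) and (Canola, Wheat)

For each player, find the best response to each opponent profile; mutual best responses are the pure NE.
Farm 1 against Soy: payoffs 1, 7, 9, 4 → best response Wheat.
Farm 1 against Wheat: payoffs 5, 2, 0, 7 → best response Canola.
Farm 1 against Canola: payoffs 4, 7, 1, 3 → best response Soy.
Farm 2 against Corn: payoffs 7, 9, 1 → best response Wheat.
Farm 2 against Soy: payoffs 6, 4, 7 → best response Canola.
Farm 2 against Wheat: payoffs 3, 2, 9 → best response Canola.
Farm 2 against Canola: payoffs 2, 7, 3 → best response Wheat.
Mutual best responses: (Soy, Canola); (Canola, Wheat).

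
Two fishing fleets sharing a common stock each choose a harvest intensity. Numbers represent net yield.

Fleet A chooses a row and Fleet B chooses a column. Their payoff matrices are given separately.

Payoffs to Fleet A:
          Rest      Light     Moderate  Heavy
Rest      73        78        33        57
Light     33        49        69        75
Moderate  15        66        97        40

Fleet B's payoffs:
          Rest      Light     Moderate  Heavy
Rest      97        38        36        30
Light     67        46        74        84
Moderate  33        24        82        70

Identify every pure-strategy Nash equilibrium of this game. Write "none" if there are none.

(Rest, Rest): Fleet A gets 73, best alternative 33; Fleet B gets 97, best alternative 38. No profitable deviation — NE.
(Rest, Light): Fleet B can switch to Rest (38 → 97). Not NE.
(Rest, Moderate): Fleet A can switch to Light (33 → 69). Not NE.
(Rest, Heavy): Fleet A can switch to Light (57 → 75). Not NE.
(Light, Rest): Fleet A can switch to Rest (33 → 73). Not NE.
(Light, Light): Fleet A can switch to Rest (49 → 78). Not NE.
(Light, Moderate): Fleet A can switch to Moderate (69 → 97). Not NE.
(Light, Heavy): Fleet A gets 75, best alternative 57; Fleet B gets 84, best alternative 74. No profitable deviation — NE.
(Moderate, Rest): Fleet A can switch to Rest (15 → 73). Not NE.
(Moderate, Light): Fleet A can switch to Rest (66 → 78). Not NE.
(Moderate, Moderate): Fleet A gets 97, best alternative 69; Fleet B gets 82, best alternative 70. No profitable deviation — NE.
(Moderate, Heavy): Fleet A can switch to Rest (40 → 57). Not NE.

Pure-strategy Nash equilibria: (Rest, Rest); (Light, Heavy); (Moderate, Moderate)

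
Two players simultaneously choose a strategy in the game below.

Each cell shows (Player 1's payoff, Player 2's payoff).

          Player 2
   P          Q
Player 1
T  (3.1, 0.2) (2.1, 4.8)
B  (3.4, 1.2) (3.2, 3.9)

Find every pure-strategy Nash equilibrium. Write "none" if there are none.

For each player, find the best response to each opponent profile; mutual best responses are the pure NE.
Player 1 against P: payoffs 3.1, 3.4 → best response B.
Player 1 against Q: payoffs 2.1, 3.2 → best response B.
Player 2 against T: payoffs 0.2, 4.8 → best response Q.
Player 2 against B: payoffs 1.2, 3.9 → best response Q.
Mutual best responses: (B, Q).

Pure NE: (B, Q)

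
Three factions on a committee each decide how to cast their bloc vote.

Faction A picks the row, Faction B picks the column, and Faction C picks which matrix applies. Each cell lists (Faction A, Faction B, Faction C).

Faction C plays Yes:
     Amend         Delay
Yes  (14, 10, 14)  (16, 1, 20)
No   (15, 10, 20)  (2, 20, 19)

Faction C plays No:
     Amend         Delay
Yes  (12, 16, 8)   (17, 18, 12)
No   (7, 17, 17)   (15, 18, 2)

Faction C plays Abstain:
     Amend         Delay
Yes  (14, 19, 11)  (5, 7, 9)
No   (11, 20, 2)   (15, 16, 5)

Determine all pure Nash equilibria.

This game has no pure Nash equilibrium.

(Yes, Amend, Yes): Faction A can switch to No (14 → 15). Not NE.
(Yes, Amend, No): Faction B can switch to Delay (16 → 18). Not NE.
(Yes, Amend, Abstain): Faction C can switch to Yes (11 → 14). Not NE.
(Yes, Delay, Yes): Faction B can switch to Amend (1 → 10). Not NE.
(Yes, Delay, No): Faction C can switch to Yes (12 → 20). Not NE.
(Yes, Delay, Abstain): Faction A can switch to No (5 → 15). Not NE.
(No, Amend, Yes): Faction B can switch to Delay (10 → 20). Not NE.
(No, Amend, No): Faction A can switch to Yes (7 → 12). Not NE.
(No, Amend, Abstain): Faction A can switch to Yes (11 → 14). Not NE.
(No, Delay, Yes): Faction A can switch to Yes (2 → 16). Not NE.
(The remaining 2 profiles each have a profitable deviation by the same check.)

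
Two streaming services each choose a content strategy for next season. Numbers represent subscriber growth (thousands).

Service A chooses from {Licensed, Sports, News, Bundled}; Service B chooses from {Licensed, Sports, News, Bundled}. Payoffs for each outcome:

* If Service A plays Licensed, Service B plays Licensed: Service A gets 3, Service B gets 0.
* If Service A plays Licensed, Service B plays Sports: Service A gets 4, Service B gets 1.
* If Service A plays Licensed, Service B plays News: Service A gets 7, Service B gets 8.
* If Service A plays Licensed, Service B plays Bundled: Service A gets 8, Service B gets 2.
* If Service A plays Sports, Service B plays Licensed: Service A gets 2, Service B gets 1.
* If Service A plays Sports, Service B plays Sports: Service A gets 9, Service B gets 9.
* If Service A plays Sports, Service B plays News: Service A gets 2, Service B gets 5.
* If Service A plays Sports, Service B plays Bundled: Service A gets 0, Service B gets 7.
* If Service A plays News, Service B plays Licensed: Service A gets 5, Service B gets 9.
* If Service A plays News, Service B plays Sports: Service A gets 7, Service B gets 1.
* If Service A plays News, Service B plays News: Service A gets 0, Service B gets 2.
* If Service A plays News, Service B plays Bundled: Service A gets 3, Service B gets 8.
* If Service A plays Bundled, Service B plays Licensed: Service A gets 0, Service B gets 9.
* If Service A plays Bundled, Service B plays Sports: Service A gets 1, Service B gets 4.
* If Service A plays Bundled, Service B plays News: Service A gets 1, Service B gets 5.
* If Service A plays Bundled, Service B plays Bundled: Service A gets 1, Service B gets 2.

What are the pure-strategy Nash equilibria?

(Licensed, News); (Sports, Sports); (News, Licensed)

(Licensed, Licensed): Service A can switch to News (3 → 5). Not NE.
(Licensed, Sports): Service A can switch to Sports (4 → 9). Not NE.
(Licensed, News): Service A gets 7, best alternative 2; Service B gets 8, best alternative 2. No profitable deviation — NE.
(Licensed, Bundled): Service B can switch to News (2 → 8). Not NE.
(Sports, Licensed): Service A can switch to Licensed (2 → 3). Not NE.
(Sports, Sports): Service A gets 9, best alternative 7; Service B gets 9, best alternative 7. No profitable deviation — NE.
(Sports, News): Service A can switch to Licensed (2 → 7). Not NE.
(Sports, Bundled): Service A can switch to Licensed (0 → 8). Not NE.
(News, Licensed): Service A gets 5, best alternative 3; Service B gets 9, best alternative 8. No profitable deviation — NE.
(News, Sports): Service A can switch to Sports (7 → 9). Not NE.
(News, News): Service A can switch to Licensed (0 → 7). Not NE.
(News, Bundled): Service A can switch to Licensed (3 → 8). Not NE.
(Bundled, Licensed): Service A can switch to Licensed (0 → 3). Not NE.
(The remaining 3 profiles each have a profitable deviation by the same check.)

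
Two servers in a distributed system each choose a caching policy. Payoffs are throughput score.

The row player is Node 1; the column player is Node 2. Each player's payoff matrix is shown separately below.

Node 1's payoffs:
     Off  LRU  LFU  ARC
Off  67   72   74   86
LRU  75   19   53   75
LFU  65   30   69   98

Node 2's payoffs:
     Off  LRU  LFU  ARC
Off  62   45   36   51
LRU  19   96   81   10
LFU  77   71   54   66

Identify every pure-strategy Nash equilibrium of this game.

Node 1 against Off: payoffs 67, 75, 65 → best response LRU.
Node 1 against LRU: payoffs 72, 19, 30 → best response Off.
Node 1 against LFU: payoffs 74, 53, 69 → best response Off.
Node 1 against ARC: payoffs 86, 75, 98 → best response LFU.
Node 2 against Off: payoffs 62, 45, 36, 51 → best response Off.
Node 2 against LRU: payoffs 19, 96, 81, 10 → best response LRU.
Node 2 against LFU: payoffs 77, 71, 54, 66 → best response Off.
No profile is a mutual best response for all players.

This game has no pure Nash equilibrium.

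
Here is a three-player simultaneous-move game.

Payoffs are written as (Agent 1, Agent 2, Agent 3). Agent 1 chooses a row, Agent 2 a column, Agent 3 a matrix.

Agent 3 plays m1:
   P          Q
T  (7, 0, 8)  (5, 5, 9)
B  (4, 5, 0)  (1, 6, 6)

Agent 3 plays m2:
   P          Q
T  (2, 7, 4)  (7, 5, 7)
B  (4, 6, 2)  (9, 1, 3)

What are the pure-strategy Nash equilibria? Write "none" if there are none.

For each player, find the best response to each opponent profile; mutual best responses are the pure NE.
Agent 1 against (P, m1): payoffs 7, 4 → best response T.
Agent 1 against (P, m2): payoffs 2, 4 → best response B.
Agent 1 against (Q, m1): payoffs 5, 1 → best response T.
Agent 1 against (Q, m2): payoffs 7, 9 → best response B.
Agent 2 against (T, m1): payoffs 0, 5 → best response Q.
Agent 2 against (T, m2): payoffs 7, 5 → best response P.
Agent 2 against (B, m1): payoffs 5, 6 → best response Q.
Agent 2 against (B, m2): payoffs 6, 1 → best response P.
Agent 3 against (T, P): payoffs 8, 4 → best response m1.
Agent 3 against (T, Q): payoffs 9, 7 → best response m1.
Agent 3 against (B, P): payoffs 0, 2 → best response m2.
Agent 3 against (B, Q): payoffs 6, 3 → best response m1.
Mutual best responses: (T, Q, m1); (B, P, m2).

Pure-strategy Nash equilibria: (T, Q, m1); (B, P, m2)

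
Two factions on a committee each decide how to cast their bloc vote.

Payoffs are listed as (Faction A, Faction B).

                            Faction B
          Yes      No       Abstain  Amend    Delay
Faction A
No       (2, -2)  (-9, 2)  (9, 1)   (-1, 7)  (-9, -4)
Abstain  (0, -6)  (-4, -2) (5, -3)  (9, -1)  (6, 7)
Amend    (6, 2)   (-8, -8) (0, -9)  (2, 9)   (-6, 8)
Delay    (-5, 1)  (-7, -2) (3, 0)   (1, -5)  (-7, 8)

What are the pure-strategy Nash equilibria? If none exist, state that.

(No, Yes): Faction A can switch to Amend (2 → 6). Not NE.
(No, No): Faction A can switch to Abstain (-9 → -4). Not NE.
(No, Abstain): Faction B can switch to No (1 → 2). Not NE.
(No, Amend): Faction A can switch to Abstain (-1 → 9). Not NE.
(No, Delay): Faction A can switch to Abstain (-9 → 6). Not NE.
(Abstain, Yes): Faction A can switch to No (0 → 2). Not NE.
(Abstain, No): Faction B can switch to Amend (-2 → -1). Not NE.
(Abstain, Abstain): Faction A can switch to No (5 → 9). Not NE.
(Abstain, Delay): Faction A gets 6, best alternative -6; Faction B gets 7, best alternative -1. No profitable deviation — NE.
(The remaining 11 profiles each have a profitable deviation by the same check.)

(Abstain, Delay)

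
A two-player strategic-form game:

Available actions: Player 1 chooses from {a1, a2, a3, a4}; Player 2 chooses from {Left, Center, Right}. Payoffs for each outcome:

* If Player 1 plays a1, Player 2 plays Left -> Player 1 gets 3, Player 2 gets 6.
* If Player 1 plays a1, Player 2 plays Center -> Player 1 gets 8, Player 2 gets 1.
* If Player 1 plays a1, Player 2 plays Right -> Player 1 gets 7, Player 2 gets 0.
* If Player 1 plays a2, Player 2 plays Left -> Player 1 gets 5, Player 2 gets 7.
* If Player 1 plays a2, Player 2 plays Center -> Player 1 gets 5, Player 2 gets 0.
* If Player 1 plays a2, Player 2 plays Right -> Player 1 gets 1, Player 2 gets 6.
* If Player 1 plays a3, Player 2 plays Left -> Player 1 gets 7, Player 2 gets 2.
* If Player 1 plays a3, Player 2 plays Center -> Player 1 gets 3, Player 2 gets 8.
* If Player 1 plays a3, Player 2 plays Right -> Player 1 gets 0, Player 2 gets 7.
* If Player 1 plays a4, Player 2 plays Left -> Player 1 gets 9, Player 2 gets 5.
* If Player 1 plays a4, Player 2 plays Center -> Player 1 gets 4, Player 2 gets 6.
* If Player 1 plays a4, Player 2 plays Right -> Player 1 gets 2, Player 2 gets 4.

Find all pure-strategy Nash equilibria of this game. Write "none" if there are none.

Player 1 against Left: payoffs 3, 5, 7, 9 → best response a4.
Player 1 against Center: payoffs 8, 5, 3, 4 → best response a1.
Player 1 against Right: payoffs 7, 1, 0, 2 → best response a1.
Player 2 against a1: payoffs 6, 1, 0 → best response Left.
Player 2 against a2: payoffs 7, 0, 6 → best response Left.
Player 2 against a3: payoffs 2, 8, 7 → best response Center.
Player 2 against a4: payoffs 5, 6, 4 → best response Center.
No profile is a mutual best response for all players.

No pure-strategy Nash equilibrium.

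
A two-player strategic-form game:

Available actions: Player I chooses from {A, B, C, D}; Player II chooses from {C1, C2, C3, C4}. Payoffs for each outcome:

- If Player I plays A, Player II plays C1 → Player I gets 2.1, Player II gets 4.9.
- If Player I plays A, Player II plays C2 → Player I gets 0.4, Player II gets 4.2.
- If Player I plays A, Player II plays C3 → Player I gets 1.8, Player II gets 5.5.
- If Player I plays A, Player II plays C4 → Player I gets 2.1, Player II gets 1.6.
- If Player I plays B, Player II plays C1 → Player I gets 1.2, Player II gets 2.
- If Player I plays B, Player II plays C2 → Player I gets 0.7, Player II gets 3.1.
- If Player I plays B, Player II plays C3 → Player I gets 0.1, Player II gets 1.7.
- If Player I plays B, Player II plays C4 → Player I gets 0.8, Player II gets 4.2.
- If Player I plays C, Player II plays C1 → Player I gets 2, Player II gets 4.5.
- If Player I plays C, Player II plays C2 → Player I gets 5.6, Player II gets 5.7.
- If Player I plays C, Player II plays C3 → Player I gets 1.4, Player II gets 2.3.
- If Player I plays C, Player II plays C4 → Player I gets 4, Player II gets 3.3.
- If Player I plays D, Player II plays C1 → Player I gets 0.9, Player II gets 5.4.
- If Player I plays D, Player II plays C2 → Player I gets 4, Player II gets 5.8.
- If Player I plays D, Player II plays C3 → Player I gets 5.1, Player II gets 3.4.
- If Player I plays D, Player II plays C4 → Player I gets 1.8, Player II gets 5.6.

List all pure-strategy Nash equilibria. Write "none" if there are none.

Player I against C1: payoffs 2.1, 1.2, 2, 0.9 → best response A.
Player I against C2: payoffs 0.4, 0.7, 5.6, 4 → best response C.
Player I against C3: payoffs 1.8, 0.1, 1.4, 5.1 → best response D.
Player I against C4: payoffs 2.1, 0.8, 4, 1.8 → best response C.
Player II against A: payoffs 4.9, 4.2, 5.5, 1.6 → best response C3.
Player II against B: payoffs 2, 3.1, 1.7, 4.2 → best response C4.
Player II against C: payoffs 4.5, 5.7, 2.3, 3.3 → best response C2.
Player II against D: payoffs 5.4, 5.8, 3.4, 5.6 → best response C2.
Mutual best responses: (C, C2).

Pure NE: (C, C2)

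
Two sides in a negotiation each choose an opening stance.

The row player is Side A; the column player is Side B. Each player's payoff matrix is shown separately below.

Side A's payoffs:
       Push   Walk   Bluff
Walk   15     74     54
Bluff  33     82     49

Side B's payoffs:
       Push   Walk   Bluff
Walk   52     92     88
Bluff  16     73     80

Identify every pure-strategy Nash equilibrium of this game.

Side A against Push: payoffs 15, 33 → best response Bluff.
Side A against Walk: payoffs 74, 82 → best response Bluff.
Side A against Bluff: payoffs 54, 49 → best response Walk.
Side B against Walk: payoffs 52, 92, 88 → best response Walk.
Side B against Bluff: payoffs 16, 73, 80 → best response Bluff.
No profile is a mutual best response for all players.

There is no pure-strategy Nash equilibrium.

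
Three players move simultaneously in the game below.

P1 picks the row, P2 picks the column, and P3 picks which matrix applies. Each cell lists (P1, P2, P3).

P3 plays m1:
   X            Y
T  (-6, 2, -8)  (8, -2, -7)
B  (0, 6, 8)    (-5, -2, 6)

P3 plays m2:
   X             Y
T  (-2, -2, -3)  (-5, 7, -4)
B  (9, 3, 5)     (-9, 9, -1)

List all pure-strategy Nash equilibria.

Pure-strategy Nash equilibria: (T, Y, m2) and (B, X, m1)

Mark each player's best response to every combination of opponents' strategies; a profile where every player is best-responding is a pure Nash equilibrium.
P1 against (X, m1): payoffs -6, 0 → best response B.
P1 against (X, m2): payoffs -2, 9 → best response B.
P1 against (Y, m1): payoffs 8, -5 → best response T.
P1 against (Y, m2): payoffs -5, -9 → best response T.
P2 against (T, m1): payoffs 2, -2 → best response X.
P2 against (T, m2): payoffs -2, 7 → best response Y.
P2 against (B, m1): payoffs 6, -2 → best response X.
P2 against (B, m2): payoffs 3, 9 → best response Y.
P3 against (T, X): payoffs -8, -3 → best response m2.
P3 against (T, Y): payoffs -7, -4 → best response m2.
P3 against (B, X): payoffs 8, 5 → best response m1.
P3 against (B, Y): payoffs 6, -1 → best response m1.
Mutual best responses: (T, Y, m2); (B, X, m1).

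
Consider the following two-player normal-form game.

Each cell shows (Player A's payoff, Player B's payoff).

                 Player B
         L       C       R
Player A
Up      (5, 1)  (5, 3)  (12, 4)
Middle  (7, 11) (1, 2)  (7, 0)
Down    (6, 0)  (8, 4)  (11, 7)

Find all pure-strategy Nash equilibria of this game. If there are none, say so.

The pure Nash equilibria are (Up, R); (Middle, L).

(Up, L): Player A can switch to Middle (5 → 7). Not NE.
(Up, C): Player A can switch to Down (5 → 8). Not NE.
(Up, R): Player A gets 12, best alternative 11; Player B gets 4, best alternative 3. No profitable deviation — NE.
(Middle, L): Player A gets 7, best alternative 6; Player B gets 11, best alternative 2. No profitable deviation — NE.
(Middle, C): Player A can switch to Up (1 → 5). Not NE.
(Middle, R): Player A can switch to Up (7 → 12). Not NE.
(Down, L): Player A can switch to Middle (6 → 7). Not NE.
(Down, C): Player B can switch to R (4 → 7). Not NE.
(Down, R): Player A can switch to Up (11 → 12). Not NE.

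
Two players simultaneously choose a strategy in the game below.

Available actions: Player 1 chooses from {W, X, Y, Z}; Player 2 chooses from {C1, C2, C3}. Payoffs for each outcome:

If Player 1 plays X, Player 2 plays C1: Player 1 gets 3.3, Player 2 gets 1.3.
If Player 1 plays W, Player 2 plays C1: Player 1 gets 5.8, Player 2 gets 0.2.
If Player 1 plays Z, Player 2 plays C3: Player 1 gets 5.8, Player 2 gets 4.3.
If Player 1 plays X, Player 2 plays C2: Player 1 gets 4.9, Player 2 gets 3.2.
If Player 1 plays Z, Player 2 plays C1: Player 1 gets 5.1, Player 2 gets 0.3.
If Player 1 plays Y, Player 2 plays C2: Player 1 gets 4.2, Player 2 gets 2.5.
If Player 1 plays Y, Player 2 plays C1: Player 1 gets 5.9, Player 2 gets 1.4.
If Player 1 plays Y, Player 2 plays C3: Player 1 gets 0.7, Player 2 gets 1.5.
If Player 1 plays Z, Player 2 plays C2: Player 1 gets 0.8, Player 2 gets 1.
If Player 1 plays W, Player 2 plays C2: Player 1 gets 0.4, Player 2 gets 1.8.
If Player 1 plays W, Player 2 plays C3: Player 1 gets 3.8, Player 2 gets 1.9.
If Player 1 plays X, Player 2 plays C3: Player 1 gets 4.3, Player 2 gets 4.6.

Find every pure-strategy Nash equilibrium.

Player 1 against C1: payoffs 5.8, 3.3, 5.9, 5.1 → best response Y.
Player 1 against C2: payoffs 0.4, 4.9, 4.2, 0.8 → best response X.
Player 1 against C3: payoffs 3.8, 4.3, 0.7, 5.8 → best response Z.
Player 2 against W: payoffs 0.2, 1.8, 1.9 → best response C3.
Player 2 against X: payoffs 1.3, 3.2, 4.6 → best response C3.
Player 2 against Y: payoffs 1.4, 2.5, 1.5 → best response C2.
Player 2 against Z: payoffs 0.3, 1, 4.3 → best response C3.
Mutual best responses: (Z, C3).

The unique pure-strategy Nash equilibrium is (Z, C3).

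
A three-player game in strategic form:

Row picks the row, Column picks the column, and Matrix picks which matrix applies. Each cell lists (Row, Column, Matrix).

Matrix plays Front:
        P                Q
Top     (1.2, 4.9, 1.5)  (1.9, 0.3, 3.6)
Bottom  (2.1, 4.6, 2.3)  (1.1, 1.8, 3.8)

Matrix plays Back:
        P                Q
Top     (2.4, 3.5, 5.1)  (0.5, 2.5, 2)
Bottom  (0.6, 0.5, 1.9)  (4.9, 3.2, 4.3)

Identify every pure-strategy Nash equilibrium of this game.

(Top, P, Back); (Bottom, P, Front); (Bottom, Q, Back)

(Top, P, Front): Row can switch to Bottom (1.2 → 2.1). Not NE.
(Top, P, Back): Row gets 2.4, best alternative 0.6; Column gets 3.5, best alternative 2.5; Matrix gets 5.1, best alternative 1.5. No profitable deviation — NE.
(Top, Q, Front): Column can switch to P (0.3 → 4.9). Not NE.
(Top, Q, Back): Row can switch to Bottom (0.5 → 4.9). Not NE.
(Bottom, P, Front): Row gets 2.1, best alternative 1.2; Column gets 4.6, best alternative 1.8; Matrix gets 2.3, best alternative 1.9. No profitable deviation — NE.
(Bottom, P, Back): Row can switch to Top (0.6 → 2.4). Not NE.
(Bottom, Q, Front): Row can switch to Top (1.1 → 1.9). Not NE.
(Bottom, Q, Back): Row gets 4.9, best alternative 0.5; Column gets 3.2, best alternative 0.5; Matrix gets 4.3, best alternative 3.8. No profitable deviation — NE.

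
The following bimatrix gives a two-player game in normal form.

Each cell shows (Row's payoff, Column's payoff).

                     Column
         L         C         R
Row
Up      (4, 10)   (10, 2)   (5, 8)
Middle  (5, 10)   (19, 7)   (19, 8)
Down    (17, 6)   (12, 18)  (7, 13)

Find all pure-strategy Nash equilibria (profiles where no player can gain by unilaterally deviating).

Row against L: payoffs 4, 5, 17 → best response Down.
Row against C: payoffs 10, 19, 12 → best response Middle.
Row against R: payoffs 5, 19, 7 → best response Middle.
Column against Up: payoffs 10, 2, 8 → best response L.
Column against Middle: payoffs 10, 7, 8 → best response L.
Column against Down: payoffs 6, 18, 13 → best response C.
No profile is a mutual best response for all players.

none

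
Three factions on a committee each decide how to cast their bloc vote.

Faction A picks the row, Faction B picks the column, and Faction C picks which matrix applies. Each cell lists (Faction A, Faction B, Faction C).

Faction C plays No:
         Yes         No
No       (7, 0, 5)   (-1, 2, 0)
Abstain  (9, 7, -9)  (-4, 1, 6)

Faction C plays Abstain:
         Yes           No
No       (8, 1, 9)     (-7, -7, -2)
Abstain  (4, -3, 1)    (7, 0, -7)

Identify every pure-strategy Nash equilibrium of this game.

Faction A against (Yes, No): payoffs 7, 9 → best response Abstain.
Faction A against (Yes, Abstain): payoffs 8, 4 → best response No.
Faction A against (No, No): payoffs -1, -4 → best response No.
Faction A against (No, Abstain): payoffs -7, 7 → best response Abstain.
Faction B against (No, No): payoffs 0, 2 → best response No.
Faction B against (No, Abstain): payoffs 1, -7 → best response Yes.
Faction B against (Abstain, No): payoffs 7, 1 → best response Yes.
Faction B against (Abstain, Abstain): payoffs -3, 0 → best response No.
Faction C against (No, Yes): payoffs 5, 9 → best response Abstain.
Faction C against (No, No): payoffs 0, -2 → best response No.
Faction C against (Abstain, Yes): payoffs -9, 1 → best response Abstain.
Faction C against (Abstain, No): payoffs 6, -7 → best response No.
Mutual best responses: (No, Yes, Abstain); (No, No, No).

(No, Yes, Abstain) and (No, No, No)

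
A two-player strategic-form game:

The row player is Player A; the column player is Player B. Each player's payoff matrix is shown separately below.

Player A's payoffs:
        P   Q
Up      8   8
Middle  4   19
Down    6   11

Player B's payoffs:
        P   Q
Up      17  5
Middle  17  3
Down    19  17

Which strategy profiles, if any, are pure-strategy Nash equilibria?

Player A against P: payoffs 8, 4, 6 → best response Up.
Player A against Q: payoffs 8, 19, 11 → best response Middle.
Player B against Up: payoffs 17, 5 → best response P.
Player B against Middle: payoffs 17, 3 → best response P.
Player B against Down: payoffs 19, 17 → best response P.
Mutual best responses: (Up, P).

(Up, P)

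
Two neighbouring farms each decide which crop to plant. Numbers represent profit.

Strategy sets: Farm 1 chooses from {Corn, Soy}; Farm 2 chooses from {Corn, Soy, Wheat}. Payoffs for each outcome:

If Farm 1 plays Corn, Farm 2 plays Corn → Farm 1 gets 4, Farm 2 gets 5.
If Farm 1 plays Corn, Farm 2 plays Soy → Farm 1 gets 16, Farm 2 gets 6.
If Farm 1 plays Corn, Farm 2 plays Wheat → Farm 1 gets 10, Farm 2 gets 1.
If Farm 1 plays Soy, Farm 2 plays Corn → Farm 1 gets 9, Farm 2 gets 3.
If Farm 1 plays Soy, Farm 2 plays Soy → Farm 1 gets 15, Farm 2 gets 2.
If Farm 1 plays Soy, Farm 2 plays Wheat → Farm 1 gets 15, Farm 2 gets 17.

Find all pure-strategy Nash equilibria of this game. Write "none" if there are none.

For each player, find the best response to each opponent profile; mutual best responses are the pure NE.
Farm 1 against Corn: payoffs 4, 9 → best response Soy.
Farm 1 against Soy: payoffs 16, 15 → best response Corn.
Farm 1 against Wheat: payoffs 10, 15 → best response Soy.
Farm 2 against Corn: payoffs 5, 6, 1 → best response Soy.
Farm 2 against Soy: payoffs 3, 2, 17 → best response Wheat.
Mutual best responses: (Corn, Soy); (Soy, Wheat).

The pure Nash equilibria are (Corn, Soy); (Soy, Wheat).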